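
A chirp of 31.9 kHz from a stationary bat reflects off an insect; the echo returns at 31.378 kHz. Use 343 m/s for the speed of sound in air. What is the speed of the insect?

2.83 m/s

Double Doppler shift off a moving reflector: f₂ = f₀ · (v + u)/(v − u) (u > 0 toward emitter).
Rearranging, u = v · (f₂ − f₀)/(f₂ + f₀) = 343 × -0.522/63.278 ≈ -2.83 m/s.
So the insect is moving at 2.83 m/s away from the emitter.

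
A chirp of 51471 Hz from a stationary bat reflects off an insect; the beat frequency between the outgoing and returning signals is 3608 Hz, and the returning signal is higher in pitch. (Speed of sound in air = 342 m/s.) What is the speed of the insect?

Double Doppler shift off a moving reflector: f₂ = f₀ · (v + u)/(v − u) (u > 0 toward emitter).
Returning signal is higher, so f₂ = f₀ + Δf = 51471 + 3608 = 55079 Hz.
Rearranging, u = v · (f₂ − f₀)/(f₂ + f₀) = 342 × 3608/106550 ≈ 11.6 m/s.
So the insect is moving at 11.6 m/s toward the emitter.

11.6 m/s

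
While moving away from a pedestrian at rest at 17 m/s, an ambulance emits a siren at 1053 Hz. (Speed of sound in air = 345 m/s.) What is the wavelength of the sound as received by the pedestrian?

With the source moving away from a stationary observer, f' = f · v/(v + v_s).
f' = 1053 × 345/(345 + 17) ≈ 1004 Hz.
λ' = v/f' = 345/1003.55 ≈ 34.4 cm.

34.4 cm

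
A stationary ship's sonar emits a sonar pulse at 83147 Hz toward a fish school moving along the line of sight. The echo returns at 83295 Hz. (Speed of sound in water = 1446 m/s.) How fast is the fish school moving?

Double Doppler shift off a moving reflector: f₂ = f₀ · (v + u)/(v − u) (u > 0 toward emitter).
Rearranging, u = v · (f₂ − f₀)/(f₂ + f₀) = 1446 × 148/166442 ≈ 1.29 m/s.
So the fish school is moving at 1.29 m/s toward the emitter.

1.29 m/s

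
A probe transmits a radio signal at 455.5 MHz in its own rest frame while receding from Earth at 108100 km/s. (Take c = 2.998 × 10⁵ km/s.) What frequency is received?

β = v/c = 108100/299800 = 0.3606.
Relativistic Doppler for frequency: f' = f₀ · √((1 − β)/(1 + β)).
f' = 455.5 × √(0.6394/1.3606) = 455.5 × 0.68554 ≈ 312.3 MHz.

312.3 MHz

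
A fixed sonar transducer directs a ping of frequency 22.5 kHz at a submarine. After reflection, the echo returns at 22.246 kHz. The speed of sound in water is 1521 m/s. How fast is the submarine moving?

8.6 m/s

Double Doppler shift off a moving reflector: f₂ = f₀ · (v + u)/(v − u) (u > 0 toward emitter).
Rearranging, u = v · (f₂ − f₀)/(f₂ + f₀) = 1521 × -0.254/44.746 ≈ -8.6 m/s.
So the submarine is moving at 8.6 m/s away from the emitter.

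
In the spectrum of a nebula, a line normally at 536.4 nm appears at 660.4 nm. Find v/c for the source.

0.205c

λ'/λ₀ = 1.2312 > 1 (redshift), so the source is receding.
λ'/λ₀ = √((1 + β)/(1 − β)) for a receding source ⇒ β = (r² − 1)/(r² + 1) with r = λ'/λ₀.
β = (1.5158 − 1)/(1.5158 + 1) ≈ 0.205.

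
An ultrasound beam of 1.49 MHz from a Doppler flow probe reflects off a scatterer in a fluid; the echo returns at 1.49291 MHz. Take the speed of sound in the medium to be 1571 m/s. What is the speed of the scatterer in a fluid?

1.53 m/s

Double Doppler shift off a moving reflector: f₂ = f₀ · (v + u)/(v − u) (u > 0 toward emitter).
Rearranging, u = v · (f₂ − f₀)/(f₂ + f₀) = 1571 × 0.00291/2.98291 ≈ 1.53 m/s.
So the scatterer in a fluid is moving at 1.53 m/s toward the emitter.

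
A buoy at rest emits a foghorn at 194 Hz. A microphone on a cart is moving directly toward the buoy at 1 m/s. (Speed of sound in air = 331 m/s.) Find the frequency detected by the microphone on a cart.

195 Hz

Only the observer moves, toward the source, so f' = f · (v + v_o)/v.
f' = 194 × (331 + 1)/331 = 194 × 332/331 ≈ 195 Hz.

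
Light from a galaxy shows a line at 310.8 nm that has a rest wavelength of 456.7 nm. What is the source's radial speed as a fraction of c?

0.367c

λ'/λ₀ = 0.6805 < 1 (blueshift), so the source is approaching.
λ'/λ₀ = √((1 − β)/(1 + β)) for an approaching source ⇒ β = (1 − r²)/(1 + r²) with r = λ'/λ₀.
β = (1 − 0.4631)/(1 + 0.4631) ≈ 0.367.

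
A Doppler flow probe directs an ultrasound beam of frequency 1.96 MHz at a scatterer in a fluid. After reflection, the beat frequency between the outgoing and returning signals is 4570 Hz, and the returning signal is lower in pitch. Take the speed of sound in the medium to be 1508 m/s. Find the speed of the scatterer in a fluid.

Double Doppler shift off a moving reflector: f₂ = f₀ · (v + u)/(v − u) (u > 0 toward emitter).
Returning signal is lower, so f₂ = f₀ − Δf = 1960000 − 4570 = 1955430 Hz.
Rearranging, u = v · (f₂ − f₀)/(f₂ + f₀) = 1508 × -4570/3915430 ≈ -1.76 m/s.
So the scatterer in a fluid is moving at 1.76 m/s away from the emitter.

1.76 m/s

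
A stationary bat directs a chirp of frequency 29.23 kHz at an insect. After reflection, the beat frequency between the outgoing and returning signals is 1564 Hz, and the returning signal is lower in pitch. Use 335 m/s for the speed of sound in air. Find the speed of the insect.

Double Doppler shift off a moving reflector: f₂ = f₀ · (v + u)/(v − u) (u > 0 toward emitter).
Returning signal is lower, so f₂ = f₀ − Δf = 29230 − 1564 = 27666 Hz.
Rearranging, u = v · (f₂ − f₀)/(f₂ + f₀) = 335 × -1564/56896 ≈ -9.2 m/s.
So the insect is moving at 9.2 m/s away from the emitter.

9.2 m/s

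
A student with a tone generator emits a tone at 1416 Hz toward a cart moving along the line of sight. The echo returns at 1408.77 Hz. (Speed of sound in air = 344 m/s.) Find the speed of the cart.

Double Doppler shift off a moving reflector: f₂ = f₀ · (v + u)/(v − u) (u > 0 toward emitter).
Rearranging, u = v · (f₂ − f₀)/(f₂ + f₀) = 344 × -7.23/2824.77 ≈ -0.88 m/s.
So the cart is moving at 0.88 m/s away from the emitter.

0.88 m/s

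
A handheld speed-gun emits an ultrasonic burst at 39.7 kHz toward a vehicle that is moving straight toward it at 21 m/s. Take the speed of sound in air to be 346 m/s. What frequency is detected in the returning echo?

44.8 kHz

The vehicle first receives the wave as a moving observer: f₁ = f₀ · (v + u)/v = 39.7 × (346 + 21)/346 ≈ 42.1 kHz.
On reflection it acts as a source moving toward the stationary detector: f₂ = f₁ · v/(v − u) = 42.1 × 346/325 ≈ 44.8 kHz.
Equivalently f₂ = f₀ · (v + u)/(v − u).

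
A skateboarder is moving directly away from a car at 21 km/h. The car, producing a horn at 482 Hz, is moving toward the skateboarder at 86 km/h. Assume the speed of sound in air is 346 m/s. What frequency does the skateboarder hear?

509 Hz

86 km/h = 23.89 m/s; 21 km/h = 5.833 m/s.
General Doppler shift: f' = f · (v − v_o)/(v − v_s).
f' = 482 × (346 − 5.833)/(346 − 23.89) = 482 × 340.17/322.11 ≈ 509 Hz.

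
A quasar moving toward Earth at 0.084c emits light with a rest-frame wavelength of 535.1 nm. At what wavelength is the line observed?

491.9 nm

Relativistic Doppler for wavelength: λ' = λ₀ · √((1 − β)/(1 + β)).
λ' = 535.1 × √(0.9160/1.0840) = 535.1 × 0.91925 ≈ 491.9 nm.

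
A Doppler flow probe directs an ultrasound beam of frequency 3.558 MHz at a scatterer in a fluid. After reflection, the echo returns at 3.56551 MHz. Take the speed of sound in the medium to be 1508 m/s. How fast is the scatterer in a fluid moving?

Double Doppler shift off a moving reflector: f₂ = f₀ · (v + u)/(v − u) (u > 0 toward emitter).
Rearranging, u = v · (f₂ − f₀)/(f₂ + f₀) = 1508 × 0.00751/7.12351 ≈ 1.59 m/s.
So the scatterer in a fluid is moving at 1.59 m/s toward the emitter.

1.59 m/s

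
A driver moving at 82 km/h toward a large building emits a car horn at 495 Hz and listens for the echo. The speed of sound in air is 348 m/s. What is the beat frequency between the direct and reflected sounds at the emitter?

82 km/h = 22.78 m/s.
The large building receives the sound from a moving source: f₁ = f₀ · v/(v − v_e) = 495 × 348/325.22 ≈ 529.7 Hz.
On the return leg the driver is a moving observer: f₂ = f₁ · (v + v_e)/v = 529.7 × 370.78/348 ≈ 564.3 Hz.
Equivalently f₂ = f₀ · (v + v_e)/(v − v_e).
Beat against the emitted tone: |f₂ − f₀| = 2v_e·f₀/(v − v_e) = 2 × 22.78 × 495/325.22 ≈ 69 Hz.

69 Hz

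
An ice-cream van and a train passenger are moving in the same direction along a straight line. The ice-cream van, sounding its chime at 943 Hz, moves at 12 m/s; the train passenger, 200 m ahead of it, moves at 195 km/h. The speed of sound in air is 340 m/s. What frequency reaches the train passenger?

195 km/h = 54.17 m/s.
The train passenger is ahead, so the ice-cream van is moving toward it while the train passenger is moving away from the ice-cream van.
General Doppler shift: f' = f · (v − v_o)/(v − v_s).
f' = 943 × (340 − 54.17)/(340 − 12) = 943 × 285.83/328 ≈ 822 Hz.

822 Hz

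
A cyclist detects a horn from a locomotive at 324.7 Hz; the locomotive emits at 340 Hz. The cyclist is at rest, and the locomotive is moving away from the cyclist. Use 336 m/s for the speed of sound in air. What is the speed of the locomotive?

f' = f · v/(v + v_s) ⇒ v_s = v · |1 − f/f'|.
v_s = 336 × |1 − 340/324.7| = 336 × 0.04712 ≈ 15.8 m/s.

15.8 m/s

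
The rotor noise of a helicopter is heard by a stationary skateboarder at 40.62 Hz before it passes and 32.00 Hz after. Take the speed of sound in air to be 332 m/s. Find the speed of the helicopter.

f₁/f₂ = (v + v_s)/(v − v_s), so v_s = v · (f₁ − f₂)/(f₁ + f₂).
v_s = 332 × (40.62 − 32.00)/(40.62 + 32.00) = 332 × 8.62/72.62 ≈ 39 m/s.

39 m/s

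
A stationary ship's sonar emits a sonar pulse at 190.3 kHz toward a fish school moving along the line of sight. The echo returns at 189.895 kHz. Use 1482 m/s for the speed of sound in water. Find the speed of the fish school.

1.58 m/s

Double Doppler shift off a moving reflector: f₂ = f₀ · (v + u)/(v − u) (u > 0 toward emitter).
Rearranging, u = v · (f₂ − f₀)/(f₂ + f₀) = 1482 × -0.405/380.195 ≈ -1.58 m/s.
So the fish school is moving at 1.58 m/s away from the emitter.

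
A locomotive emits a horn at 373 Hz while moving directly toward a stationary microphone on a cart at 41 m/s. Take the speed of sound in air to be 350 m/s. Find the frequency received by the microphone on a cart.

422 Hz

Only the source moves, toward the listener, so f' = f · v/(v − v_s).
f' = 373 × 350/(350 − 41) = 373 × 350/309 ≈ 422 Hz.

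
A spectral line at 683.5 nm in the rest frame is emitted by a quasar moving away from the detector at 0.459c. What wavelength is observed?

Relativistic Doppler for wavelength: λ' = λ₀ · √((1 + β)/(1 − β)).
λ' = 683.5 × √(1.4590/0.5410) = 683.5 × 1.64221 ≈ 1122.5 nm.

1122.5 nm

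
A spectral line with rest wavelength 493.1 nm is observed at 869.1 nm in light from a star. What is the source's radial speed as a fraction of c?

λ'/λ₀ = 1.7625 > 1 (redshift), so the source is receding.
λ'/λ₀ = √((1 + β)/(1 − β)) for a receding source ⇒ β = (r² − 1)/(r² + 1) with r = λ'/λ₀.
β = (3.1065 − 1)/(3.1065 + 1) ≈ 0.513.

0.513c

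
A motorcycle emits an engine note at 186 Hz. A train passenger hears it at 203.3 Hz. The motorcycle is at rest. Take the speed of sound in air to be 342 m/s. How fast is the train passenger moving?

32 m/s

f' > f, so the train passenger is approaching.
f' = f · (v + v_o)/v ⇒ v_o = v · |f'/f − 1|.
v_o = 342 × |203.3/186 − 1| = 342 × 0.09301 ≈ 32 m/s.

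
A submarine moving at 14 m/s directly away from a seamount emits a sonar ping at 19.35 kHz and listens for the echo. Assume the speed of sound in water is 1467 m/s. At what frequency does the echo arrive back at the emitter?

The seamount receives the sound from a moving source: f₁ = f₀ · v/(v + v_e) = 19.35 × 1467/1481 ≈ 19.17 kHz.
On the return leg the submarine is a moving observer: f₂ = f₁ · (v − v_e)/v = 19.17 × 1453/1467 ≈ 18.98 kHz.

18.98 kHz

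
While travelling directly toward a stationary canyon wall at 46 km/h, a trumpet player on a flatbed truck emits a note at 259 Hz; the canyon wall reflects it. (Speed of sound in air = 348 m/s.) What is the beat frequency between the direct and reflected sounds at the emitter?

46 km/h = 12.78 m/s.
The canyon wall receives the sound from a moving source: f₁ = f₀ · v/(v − v_e) = 259 × 348/335.22 ≈ 268.87 Hz.
On the return leg the trumpet player on a flatbed truck is a moving observer: f₂ = f₁ · (v + v_e)/v = 268.87 × 360.78/348 ≈ 278.74 Hz.
Beat against the emitted tone: |f₂ − f₀| = 2v_e·f₀/(v − v_e) = 2 × 12.78 × 259/335.22 ≈ 19.7 Hz.

19.7 Hz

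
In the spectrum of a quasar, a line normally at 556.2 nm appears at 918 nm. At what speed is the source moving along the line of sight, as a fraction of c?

λ'/λ₀ = 1.6505 > 1 (redshift), so the source is receding.
λ'/λ₀ = √((1 + β)/(1 − β)) for a receding source ⇒ β = (r² − 1)/(r² + 1) with r = λ'/λ₀.
β = (2.7241 − 1)/(2.7241 + 1) ≈ 0.463.

0.463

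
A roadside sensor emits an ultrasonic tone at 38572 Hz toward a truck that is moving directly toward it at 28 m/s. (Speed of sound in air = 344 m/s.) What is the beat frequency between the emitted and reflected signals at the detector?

6836 Hz

The truck first receives the wave as a moving observer: f₁ = f₀ · (v + u)/v = 38572 × (344 + 28)/344 ≈ 41712 Hz.
The reflection then acts as a moving source: f₂ = f₁ · v/(v − u) ≈ 45408 Hz.
Beat frequency: |f₂ − f₀| = 2u·f₀/(v − u) = 2 × 28 × 38572/316 ≈ 6836 Hz.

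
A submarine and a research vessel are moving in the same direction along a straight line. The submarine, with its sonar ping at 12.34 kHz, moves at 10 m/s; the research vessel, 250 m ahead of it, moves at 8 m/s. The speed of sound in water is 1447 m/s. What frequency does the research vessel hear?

The research vessel is ahead, so the submarine is moving toward it while the research vessel is moving away from the submarine.
Both move, so f' = f · (v − v_o)/(v − v_s).
f' = 12.34 × (1447 − 8)/(1447 − 10) = 12.34 × 1439/1437 ≈ 12.36 kHz.

12.36 kHz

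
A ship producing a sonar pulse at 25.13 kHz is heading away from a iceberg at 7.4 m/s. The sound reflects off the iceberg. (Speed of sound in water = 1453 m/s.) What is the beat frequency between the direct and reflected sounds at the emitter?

255 Hz

The iceberg receives the sound from a moving source: f₁ = f₀ · v/(v + v_e) = 25.13 × 1453/1460.4 ≈ 25.003 kHz.
On the return leg the ship is a moving observer: f₂ = f₁ · (v − v_e)/v = 25.003 × 1445.6/1453 ≈ 24.875 kHz.
Beat against the emitted tone (with f₀ = 25130 Hz): |f₂ − f₀| = 2v_e·f₀/(v + v_e) = 2 × 7.4 × 25130/1460.4 ≈ 255 Hz.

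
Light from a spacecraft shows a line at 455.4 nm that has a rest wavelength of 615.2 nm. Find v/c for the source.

λ'/λ₀ = 0.7402 < 1 (blueshift), so the source is approaching.
λ'/λ₀ = √((1 − β)/(1 + β)) for an approaching source ⇒ β = (1 − r²)/(1 + r²) with r = λ'/λ₀.
β = (1 − 0.5480)/(1 + 0.5480) ≈ 0.292.

0.292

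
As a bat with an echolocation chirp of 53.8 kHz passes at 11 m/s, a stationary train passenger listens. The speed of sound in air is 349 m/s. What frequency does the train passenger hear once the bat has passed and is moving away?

Receding: f₂ = f · v/(v + v_s) = 53.8 × 349/360 ≈ 52.2 kHz.

52.2 kHz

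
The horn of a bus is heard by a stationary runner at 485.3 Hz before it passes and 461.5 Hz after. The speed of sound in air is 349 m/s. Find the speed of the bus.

8.8 m/s

f₁/f₂ = (v + v_s)/(v − v_s), so v_s = v · (f₁ − f₂)/(f₁ + f₂).
v_s = 349 × (485.3 − 461.5)/(485.3 + 461.5) = 349 × 23.8/946.8 ≈ 8.8 m/s.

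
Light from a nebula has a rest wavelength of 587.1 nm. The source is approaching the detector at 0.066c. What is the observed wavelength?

549.5 nm

Relativistic Doppler for wavelength: λ' = λ₀ · √((1 − β)/(1 + β)).
λ' = 587.1 × √(0.9340/1.0660) = 587.1 × 0.93604 ≈ 549.5 nm.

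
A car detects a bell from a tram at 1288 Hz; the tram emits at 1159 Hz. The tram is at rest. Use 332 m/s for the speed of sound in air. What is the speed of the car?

f' > f, so the car is approaching.
f' = f · (v + v_o)/v ⇒ v_o = v · |f'/f − 1|.
v_o = 332 × |1288/1159 − 1| = 332 × 0.1113 ≈ 37 m/s.

37 m/s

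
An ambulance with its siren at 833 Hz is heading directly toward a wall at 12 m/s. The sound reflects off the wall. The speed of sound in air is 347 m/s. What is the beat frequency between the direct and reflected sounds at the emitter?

The wall receives the sound from a moving source: f₁ = f₀ · v/(v − v_e) = 833 × 347/335 ≈ 862.8 Hz.
On the return leg the ambulance is a moving observer: f₂ = f₁ · (v + v_e)/v = 862.8 × 359/347 ≈ 892.7 Hz.
Equivalently f₂ = f₀ · (v + v_e)/(v − v_e).
Beat against the emitted tone: |f₂ − f₀| = 2v_e·f₀/(v − v_e) = 2 × 12 × 833/335 ≈ 59.7 Hz.

59.7 Hz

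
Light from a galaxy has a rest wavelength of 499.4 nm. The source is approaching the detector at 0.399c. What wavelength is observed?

Relativistic Doppler for wavelength: λ' = λ₀ · √((1 − β)/(1 + β)).
λ' = 499.4 × √(0.6010/1.3990) = 499.4 × 0.65543 ≈ 327.3 nm.

327.3 nm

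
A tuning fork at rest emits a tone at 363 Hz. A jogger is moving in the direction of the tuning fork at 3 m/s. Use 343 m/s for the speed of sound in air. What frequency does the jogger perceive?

366 Hz

Moving observer, stationary source: f' = f · (v + v_o)/v.
f' = 363 × (343 + 3)/343 = 363 × 346/343 ≈ 366 Hz.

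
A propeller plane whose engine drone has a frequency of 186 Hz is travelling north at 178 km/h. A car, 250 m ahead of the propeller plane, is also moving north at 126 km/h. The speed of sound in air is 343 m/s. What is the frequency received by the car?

178 km/h = 49.44 m/s; 126 km/h = 35 m/s.
The car is ahead, so the propeller plane is moving toward it while the car is moving away from the propeller plane.
With source approaching and observer receding, f' = f · (v − v_o)/(v − v_s).
f' = 186 × (343 − 35)/(343 − 49.44) = 186 × 308/293.56 ≈ 195 Hz.

195 Hz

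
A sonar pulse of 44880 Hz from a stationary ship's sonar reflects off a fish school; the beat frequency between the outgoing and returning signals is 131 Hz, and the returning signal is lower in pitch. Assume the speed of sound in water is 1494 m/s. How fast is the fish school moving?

Double Doppler shift off a moving reflector: f₂ = f₀ · (v + u)/(v − u) (u > 0 toward emitter).
Returning signal is lower, so f₂ = f₀ − Δf = 44880 − 131 = 44749 Hz.
Rearranging, u = v · (f₂ − f₀)/(f₂ + f₀) = 1494 × -131/89629 ≈ -2.18 m/s.
So the fish school is moving at 2.18 m/s away from the emitter.

2.18 m/s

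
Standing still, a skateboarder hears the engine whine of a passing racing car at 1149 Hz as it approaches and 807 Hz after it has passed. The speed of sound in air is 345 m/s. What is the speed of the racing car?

f₁/f₂ = (v + v_s)/(v − v_s), so v_s = v · (f₁ − f₂)/(f₁ + f₂).
v_s = 345 × (1149 − 807)/(1149 + 807) = 345 × 342/1956 ≈ 60 m/s.

60 m/s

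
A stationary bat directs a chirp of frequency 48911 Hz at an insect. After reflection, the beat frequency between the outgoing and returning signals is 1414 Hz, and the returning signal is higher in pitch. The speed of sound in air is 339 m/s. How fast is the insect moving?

4.8 m/s

Double Doppler shift off a moving reflector: f₂ = f₀ · (v + u)/(v − u) (u > 0 toward emitter).
Returning signal is higher, so f₂ = f₀ + Δf = 48911 + 1414 = 50325 Hz.
Rearranging, u = v · (f₂ − f₀)/(f₂ + f₀) = 339 × 1414/99236 ≈ 4.8 m/s.
So the insect is moving at 4.8 m/s toward the emitter.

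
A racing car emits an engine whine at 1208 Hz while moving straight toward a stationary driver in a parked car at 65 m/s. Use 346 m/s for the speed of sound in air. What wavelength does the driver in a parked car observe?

23.3 cm

Moving source, stationary observer: f' = f · v/(v − v_s) since the source is approaching.
f' = 1208 × 346/(346 − 65) ≈ 1487 Hz.
λ' = v/f' = 346/1487.43 ≈ 23.3 cm.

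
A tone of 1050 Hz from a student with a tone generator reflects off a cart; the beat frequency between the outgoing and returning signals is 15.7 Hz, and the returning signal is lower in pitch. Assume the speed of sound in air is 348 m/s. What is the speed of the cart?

2.62 m/s

Double Doppler shift off a moving reflector: f₂ = f₀ · (v + u)/(v − u) (u > 0 toward emitter).
Returning signal is lower, so f₂ = f₀ − Δf = 1050 − 15.7 = 1034.3 Hz.
Rearranging, u = v · (f₂ − f₀)/(f₂ + f₀) = 348 × -15.7/2084.3 ≈ -2.62 m/s.
So the cart is moving at 2.62 m/s away from the emitter.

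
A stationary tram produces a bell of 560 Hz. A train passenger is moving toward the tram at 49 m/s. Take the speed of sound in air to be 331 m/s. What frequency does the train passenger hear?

Moving observer, stationary source: f' = f · (v + v_o)/v.
f' = 560 × (331 + 49)/331 = 560 × 380/331 ≈ 643 Hz.

643 Hz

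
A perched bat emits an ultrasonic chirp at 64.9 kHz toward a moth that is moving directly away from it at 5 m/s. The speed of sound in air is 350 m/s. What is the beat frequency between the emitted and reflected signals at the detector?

1828 Hz

At the moth (a moving observer), f₁ = f₀ · (v − u)/v = 64.9 × 345/350 ≈ 63.973 kHz.
On reflection it acts as a source moving away from the stationary detector: f₂ = f₁ · v/(v + u) = 63.973 × 350/355 ≈ 63.072 kHz.
Equivalently f₂ = f₀ · (v − u)/(v + u).
Beat frequency (with f₀ = 64900 Hz): |f₂ − f₀| = 2u·f₀/(v + u) = 2 × 5 × 64900/355 ≈ 1828 Hz.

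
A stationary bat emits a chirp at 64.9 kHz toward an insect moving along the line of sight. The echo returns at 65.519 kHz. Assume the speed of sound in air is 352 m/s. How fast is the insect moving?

1.67 m/s

Double Doppler shift off a moving reflector: f₂ = f₀ · (v + u)/(v − u) (u > 0 toward emitter).
Rearranging, u = v · (f₂ − f₀)/(f₂ + f₀) = 352 × 0.619/130.419 ≈ 1.67 m/s.
So the insect is moving at 1.67 m/s toward the emitter.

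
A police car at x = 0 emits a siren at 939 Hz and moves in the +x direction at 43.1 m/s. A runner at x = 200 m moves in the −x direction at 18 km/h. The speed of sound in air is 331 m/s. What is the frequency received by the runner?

18 km/h = 5 m/s.
The observer lies on the +x side, so the source is heading toward the observer and the observer is heading toward the source.
General Doppler shift: f' = f · (v + v_o)/(v − v_s).
f' = 939 × (331 + 5)/(331 − 43.1) = 939 × 336/287.9 ≈ 1096 Hz.

1096 Hz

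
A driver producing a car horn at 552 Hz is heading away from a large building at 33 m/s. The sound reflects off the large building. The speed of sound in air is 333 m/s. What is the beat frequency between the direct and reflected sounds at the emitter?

100 Hz

The large building receives the sound from a moving source: f₁ = f₀ · v/(v + v_e) = 552 × 333/366 ≈ 502.2 Hz.
On the return leg the driver is a moving observer: f₂ = f₁ · (v − v_e)/v = 502.2 × 300/333 ≈ 452.5 Hz.
Equivalently f₂ = f₀ · (v − v_e)/(v + v_e).
Beat against the emitted tone: |f₂ − f₀| = 2v_e·f₀/(v + v_e) = 2 × 33 × 552/366 ≈ 100 Hz.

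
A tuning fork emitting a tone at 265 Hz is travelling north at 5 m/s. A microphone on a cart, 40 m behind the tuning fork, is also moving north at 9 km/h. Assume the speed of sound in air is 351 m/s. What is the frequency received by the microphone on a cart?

263 Hz

9 km/h = 2.5 m/s.
The microphone on a cart is behind, so the tuning fork is moving away from it while the microphone on a cart is moving toward the tuning fork.
Both move, so f' = f · (v + v_o)/(v + v_s).
f' = 265 × (351 + 2.5)/(351 + 5) = 265 × 353.5/356 ≈ 263 Hz.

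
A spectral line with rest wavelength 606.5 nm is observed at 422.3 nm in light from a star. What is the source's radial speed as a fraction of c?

0.347

λ'/λ₀ = 0.6963 < 1 (blueshift), so the source is approaching.
λ'/λ₀ = √((1 − β)/(1 + β)) for an approaching source ⇒ β = (1 − r²)/(1 + r²) with r = λ'/λ₀.
β = (1 − 0.4848)/(1 + 0.4848) ≈ 0.347.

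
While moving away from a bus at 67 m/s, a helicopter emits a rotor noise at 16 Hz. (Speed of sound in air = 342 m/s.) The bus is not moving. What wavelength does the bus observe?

With the source moving away from a stationary observer, f' = f · v/(v + v_s).
f' = 16 × 342/(342 + 67) ≈ 13.4 Hz.
λ' = v/f' = 342/13.379 ≈ 25.56 m.

25.56 m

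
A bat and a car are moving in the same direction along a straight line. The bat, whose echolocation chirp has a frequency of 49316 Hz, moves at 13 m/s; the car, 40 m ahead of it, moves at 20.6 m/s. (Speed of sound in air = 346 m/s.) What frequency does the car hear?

48190 Hz

The car is ahead, so the bat is moving toward it while the car is moving away from the bat.
Both move, so f' = f · (v − v_o)/(v − v_s).
f' = 49316 × (346 − 20.6)/(346 − 13) = 49316 × 325.4/333 ≈ 48190 Hz.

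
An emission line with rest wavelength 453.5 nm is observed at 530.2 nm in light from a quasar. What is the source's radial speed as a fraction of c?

0.155c

λ'/λ₀ = 1.1691 > 1 (redshift), so the source is receding.
λ'/λ₀ = √((1 + β)/(1 − β)) for a receding source ⇒ β = (r² − 1)/(r² + 1) with r = λ'/λ₀.
β = (1.3669 − 1)/(1.3669 + 1) ≈ 0.155.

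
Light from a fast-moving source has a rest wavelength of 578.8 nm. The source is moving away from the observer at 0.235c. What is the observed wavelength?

Relativistic Doppler for wavelength: λ' = λ₀ · √((1 + β)/(1 − β)).
λ' = 578.8 × √(1.2350/0.7650) = 578.8 × 1.27058 ≈ 735.4 nm.

735.4 nm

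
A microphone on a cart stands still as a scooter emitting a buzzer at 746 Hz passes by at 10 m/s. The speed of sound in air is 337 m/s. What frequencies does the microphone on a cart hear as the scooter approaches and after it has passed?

769 Hz approaching; 725 Hz receding

Approaching: f₁ = f · v/(v − v_s) = 746 × 337/327 ≈ 769 Hz.
Receding: f₂ = f · v/(v + v_s) = 746 × 337/347 ≈ 725 Hz.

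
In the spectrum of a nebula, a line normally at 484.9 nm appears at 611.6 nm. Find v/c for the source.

0.228

λ'/λ₀ = 1.2613 > 1 (redshift), so the source is receding.
λ'/λ₀ = √((1 + β)/(1 − β)) for a receding source ⇒ β = (r² − 1)/(r² + 1) with r = λ'/λ₀.
β = (1.5909 − 1)/(1.5909 + 1) ≈ 0.228.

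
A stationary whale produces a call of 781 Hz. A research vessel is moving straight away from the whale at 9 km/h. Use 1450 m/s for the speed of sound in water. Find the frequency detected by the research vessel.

780 Hz

9 km/h = 2.5 m/s.
Only the observer moves, away from the source, so f' = f · (v − v_o)/v.
f' = 781 × (1450 − 2.5)/1450 = 781 × 1447.5/1450 ≈ 780 Hz.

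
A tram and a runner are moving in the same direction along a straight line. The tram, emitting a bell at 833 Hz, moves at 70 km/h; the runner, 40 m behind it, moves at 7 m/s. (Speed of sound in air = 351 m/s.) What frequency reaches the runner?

805 Hz

70 km/h = 19.44 m/s.
The runner is behind, so the tram is moving away from it while the runner is moving toward the tram.
General Doppler shift: f' = f · (v + v_o)/(v + v_s).
f' = 833 × (351 + 7)/(351 + 19.44) = 833 × 358/370.44 ≈ 805 Hz.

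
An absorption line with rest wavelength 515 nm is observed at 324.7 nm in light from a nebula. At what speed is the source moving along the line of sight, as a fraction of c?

λ'/λ₀ = 0.6305 < 1 (blueshift), so the source is approaching.
λ'/λ₀ = √((1 − β)/(1 + β)) for an approaching source ⇒ β = (1 − r²)/(1 + r²) with r = λ'/λ₀.
β = (1 − 0.3975)/(1 + 0.3975) ≈ 0.431.

0.431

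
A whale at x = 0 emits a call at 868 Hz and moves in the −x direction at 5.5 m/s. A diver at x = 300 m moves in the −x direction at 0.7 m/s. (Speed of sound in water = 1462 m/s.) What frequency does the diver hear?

The observer lies on the +x side, so the source is heading away from the observer and the observer is heading toward the source.
General Doppler shift: f' = f · (v + v_o)/(v + v_s).
f' = 868 × (1462 + 0.7)/(1462 + 5.5) = 868 × 1462.7/1467.5 ≈ 865 Hz.

865 Hz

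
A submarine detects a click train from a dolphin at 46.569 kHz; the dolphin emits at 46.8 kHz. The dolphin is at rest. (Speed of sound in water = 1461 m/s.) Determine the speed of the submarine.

7.2 m/s

f' < f, so the submarine is receding.
f' = f · (v − v_o)/v ⇒ v_o = v · |f'/f − 1|.
v_o = 1461 × |46.569/46.8 − 1| = 1461 × 0.004936 ≈ 7.2 m/s.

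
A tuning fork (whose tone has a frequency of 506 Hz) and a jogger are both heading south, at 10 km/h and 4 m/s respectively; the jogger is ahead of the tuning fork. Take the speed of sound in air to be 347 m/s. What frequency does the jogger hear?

504 Hz

10 km/h = 2.778 m/s.
The jogger is ahead, so the tuning fork is moving toward it while the jogger is moving away from the tuning fork.
With source approaching and observer receding, f' = f · (v − v_o)/(v − v_s).
f' = 506 × (347 − 4)/(347 − 2.778) = 506 × 343/344.22 ≈ 504 Hz.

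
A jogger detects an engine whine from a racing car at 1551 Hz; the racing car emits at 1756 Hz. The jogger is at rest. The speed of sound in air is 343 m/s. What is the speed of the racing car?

45 m/s

f' < f, so the racing car is receding.
f' = f · v/(v + v_s) ⇒ v_s = v · |1 − f/f'|.
v_s = 343 × |1 − 1756/1551| = 343 × 0.1322 ≈ 45 m/s.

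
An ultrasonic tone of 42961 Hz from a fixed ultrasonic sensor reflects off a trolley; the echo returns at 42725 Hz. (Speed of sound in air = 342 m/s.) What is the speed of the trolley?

Double Doppler shift off a moving reflector: f₂ = f₀ · (v + u)/(v − u) (u > 0 toward emitter).
Rearranging, u = v · (f₂ − f₀)/(f₂ + f₀) = 342 × -236/85686 ≈ -0.94 m/s.
So the trolley is moving at 0.94 m/s away from the emitter.

0.94 m/s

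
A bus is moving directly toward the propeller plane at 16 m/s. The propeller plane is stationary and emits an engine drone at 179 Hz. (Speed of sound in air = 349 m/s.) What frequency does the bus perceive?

187 Hz

Moving observer, stationary source: f' = f · (v + v_o)/v.
f' = 179 × (349 + 16)/349 = 179 × 365/349 ≈ 187 Hz.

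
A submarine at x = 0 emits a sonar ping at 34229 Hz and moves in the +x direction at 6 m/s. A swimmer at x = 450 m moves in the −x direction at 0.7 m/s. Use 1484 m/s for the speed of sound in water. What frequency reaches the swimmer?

34384 Hz

The observer lies on the +x side, so the source is heading toward the observer and the observer is heading toward the source.
With source approaching and observer approaching, f' = f · (v + v_o)/(v − v_s).
f' = 34229 × (1484 + 0.7)/(1484 − 6) = 34229 × 1484.7/1478 ≈ 34384 Hz.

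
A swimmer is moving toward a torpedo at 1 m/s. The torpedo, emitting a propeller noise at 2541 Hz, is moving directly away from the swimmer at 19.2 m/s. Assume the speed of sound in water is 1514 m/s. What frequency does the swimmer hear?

Both move, so f' = f · (v + v_o)/(v + v_s).
f' = 2541 × (1514 + 1)/(1514 + 19.2) = 2541 × 1515/1533.2 ≈ 2511 Hz.

2511 Hz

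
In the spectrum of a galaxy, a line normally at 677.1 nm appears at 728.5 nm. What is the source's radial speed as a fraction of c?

λ'/λ₀ = 1.0759 > 1 (redshift), so the source is receding.
λ'/λ₀ = √((1 + β)/(1 − β)) for a receding source ⇒ β = (r² − 1)/(r² + 1) with r = λ'/λ₀.
β = (1.1576 − 1)/(1.1576 + 1) ≈ 0.073.

0.073c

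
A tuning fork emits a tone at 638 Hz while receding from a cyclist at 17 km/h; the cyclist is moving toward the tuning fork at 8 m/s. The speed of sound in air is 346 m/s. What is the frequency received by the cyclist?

17 km/h = 4.722 m/s.
General Doppler shift: f' = f · (v + v_o)/(v + v_s).
f' = 638 × (346 + 8)/(346 + 4.722) = 638 × 354/350.72 ≈ 644 Hz.

644 Hz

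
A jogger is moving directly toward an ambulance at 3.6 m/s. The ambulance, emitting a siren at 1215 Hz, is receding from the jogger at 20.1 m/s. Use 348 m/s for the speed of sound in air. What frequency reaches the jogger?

With source receding and observer approaching, f' = f · (v + v_o)/(v + v_s).
f' = 1215 × (348 + 3.6)/(348 + 20.1) = 1215 × 351.6/368.1 ≈ 1161 Hz.

1161 Hz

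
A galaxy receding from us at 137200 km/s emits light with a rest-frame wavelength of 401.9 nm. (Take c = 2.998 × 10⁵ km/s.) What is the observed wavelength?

658.9 nm

β = v/c = 137200/299800 = 0.4576.
Relativistic Doppler for wavelength: λ' = λ₀ · √((1 + β)/(1 − β)).
λ' = 401.9 × √(1.4576/0.5424) = 401.9 × 1.63938 ≈ 658.9 nm.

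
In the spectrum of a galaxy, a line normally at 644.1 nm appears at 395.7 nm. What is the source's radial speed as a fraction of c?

0.452c

λ'/λ₀ = 0.6143 < 1 (blueshift), so the source is approaching.
λ'/λ₀ = √((1 − β)/(1 + β)) for an approaching source ⇒ β = (1 − r²)/(1 + r²) with r = λ'/λ₀.
β = (1 − 0.3774)/(1 + 0.3774) ≈ 0.452.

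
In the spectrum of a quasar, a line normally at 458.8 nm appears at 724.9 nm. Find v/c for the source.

λ'/λ₀ = 1.5800 > 1 (redshift), so the source is receding.
λ'/λ₀ = √((1 + β)/(1 − β)) for a receding source ⇒ β = (r² − 1)/(r² + 1) with r = λ'/λ₀.
β = (2.4964 − 1)/(2.4964 + 1) ≈ 0.428.

0.428c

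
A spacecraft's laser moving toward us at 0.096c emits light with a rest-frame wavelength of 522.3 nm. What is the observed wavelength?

Relativistic Doppler for wavelength: λ' = λ₀ · √((1 − β)/(1 + β)).
λ' = 522.3 × √(0.9040/1.0960) = 522.3 × 0.90819 ≈ 474.4 nm.

474.4 nm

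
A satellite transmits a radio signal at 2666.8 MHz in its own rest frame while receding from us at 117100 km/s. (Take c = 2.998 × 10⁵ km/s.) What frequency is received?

β = v/c = 117100/299800 = 0.3906.
Relativistic Doppler for frequency: f' = f₀ · √((1 − β)/(1 + β)).
f' = 2666.8 × √(0.6094/1.3906) = 2666.8 × 0.66199 ≈ 1765.4 MHz.

1765.4 MHz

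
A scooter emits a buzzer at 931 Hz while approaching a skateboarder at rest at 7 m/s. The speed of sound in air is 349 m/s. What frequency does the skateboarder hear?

950 Hz

With the source moving toward a stationary observer, f' = f · v/(v − v_s).
f' = 931 × 349/(349 − 7) = 931 × 349/342 ≈ 950 Hz.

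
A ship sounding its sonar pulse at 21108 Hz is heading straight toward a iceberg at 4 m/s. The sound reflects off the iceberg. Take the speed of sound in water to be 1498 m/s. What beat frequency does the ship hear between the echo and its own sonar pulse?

The iceberg receives the sound from a moving source: f₁ = f₀ · v/(v − v_e) = 21108 × 1498/1494 ≈ 21164.5 Hz.
On the return leg the ship is a moving observer: f₂ = f₁ · (v + v_e)/v = 21164.5 × 1502/1498 ≈ 21221.0 Hz.
Beat against the emitted tone: |f₂ − f₀| = 2v_e·f₀/(v − v_e) = 2 × 4 × 21108/1494 ≈ 113 Hz.

113 Hz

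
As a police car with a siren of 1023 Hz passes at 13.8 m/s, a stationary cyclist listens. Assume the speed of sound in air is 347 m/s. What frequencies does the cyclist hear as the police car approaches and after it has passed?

1065 Hz approaching; 984 Hz receding

Approaching: f₁ = f · v/(v − v_s) = 1023 × 347/333.2 ≈ 1065 Hz.
Receding: f₂ = f · v/(v + v_s) = 1023 × 347/360.8 ≈ 984 Hz.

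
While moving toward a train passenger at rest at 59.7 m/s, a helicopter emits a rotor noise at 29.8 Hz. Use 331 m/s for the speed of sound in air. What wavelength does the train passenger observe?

9.10 m

Only the source moves, toward the listener, so f' = f · v/(v − v_s).
f' = 29.8 × 331/(331 − 59.7) ≈ 36.4 Hz.
λ' = v/f' = 331/36.3575 ≈ 9.10 m.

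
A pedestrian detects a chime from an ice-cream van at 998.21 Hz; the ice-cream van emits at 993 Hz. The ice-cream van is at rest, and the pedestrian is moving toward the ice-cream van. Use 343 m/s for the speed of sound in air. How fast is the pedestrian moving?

1.80 m/s

f' = f · (v + v_o)/v ⇒ v_o = v · |f'/f − 1|.
v_o = 343 × |998.21/993 − 1| = 343 × 0.005247 ≈ 1.80 m/s.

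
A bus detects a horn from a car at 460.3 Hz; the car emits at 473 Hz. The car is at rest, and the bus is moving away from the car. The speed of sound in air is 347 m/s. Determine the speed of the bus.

f' = f · (v − v_o)/v ⇒ v_o = v · |f'/f − 1|.
v_o = 347 × |460.3/473 − 1| = 347 × 0.02685 ≈ 9.3 m/s.

9.3 m/s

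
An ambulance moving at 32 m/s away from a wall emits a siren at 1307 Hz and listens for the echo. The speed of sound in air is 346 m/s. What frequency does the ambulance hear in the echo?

The wall receives the sound from a moving source: f₁ = f₀ · v/(v + v_e) = 1307 × 346/378 ≈ 1196 Hz.
On the return leg the ambulance is a moving observer: f₂ = f₁ · (v − v_e)/v = 1196 × 314/346 ≈ 1086 Hz.
Equivalently f₂ = f₀ · (v − v_e)/(v + v_e).

1086 Hz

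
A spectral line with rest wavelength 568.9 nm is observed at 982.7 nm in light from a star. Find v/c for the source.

λ'/λ₀ = 1.7274 > 1 (redshift), so the source is receding.
λ'/λ₀ = √((1 + β)/(1 − β)) for a receding source ⇒ β = (r² − 1)/(r² + 1) with r = λ'/λ₀.
β = (2.9838 − 1)/(2.9838 + 1) ≈ 0.498.

0.498c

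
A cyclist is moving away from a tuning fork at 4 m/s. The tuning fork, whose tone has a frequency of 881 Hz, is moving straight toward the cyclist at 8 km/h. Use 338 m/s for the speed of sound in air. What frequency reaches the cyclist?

8 km/h = 2.222 m/s.
With source approaching and observer receding, f' = f · (v − v_o)/(v − v_s).
f' = 881 × (338 − 4)/(338 − 2.222) = 881 × 334/335.78 ≈ 876 Hz.

876 Hz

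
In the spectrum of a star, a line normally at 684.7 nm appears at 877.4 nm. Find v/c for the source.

0.243

λ'/λ₀ = 1.2814 > 1 (redshift), so the source is receding.
λ'/λ₀ = √((1 + β)/(1 − β)) for a receding source ⇒ β = (r² − 1)/(r² + 1) with r = λ'/λ₀.
β = (1.6421 − 1)/(1.6421 + 1) ≈ 0.243.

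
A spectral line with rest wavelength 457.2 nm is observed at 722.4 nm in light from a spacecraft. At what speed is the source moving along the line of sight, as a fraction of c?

0.428c

λ'/λ₀ = 1.5801 > 1 (redshift), so the source is receding.
λ'/λ₀ = √((1 + β)/(1 − β)) for a receding source ⇒ β = (r² − 1)/(r² + 1) with r = λ'/λ₀.
β = (2.4966 − 1)/(2.4966 + 1) ≈ 0.428.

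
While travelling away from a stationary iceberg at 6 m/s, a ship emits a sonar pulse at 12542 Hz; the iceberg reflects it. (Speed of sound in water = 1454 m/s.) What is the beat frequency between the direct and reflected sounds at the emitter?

103 Hz

The iceberg receives the sound from a moving source: f₁ = f₀ · v/(v + v_e) = 12542 × 1454/1460 ≈ 12490.5 Hz.
On the return leg the ship is a moving observer: f₂ = f₁ · (v − v_e)/v = 12490.5 × 1448/1454 ≈ 12438.9 Hz.
Beat against the emitted tone: |f₂ − f₀| = 2v_e·f₀/(v + v_e) = 2 × 6 × 12542/1460 ≈ 103 Hz.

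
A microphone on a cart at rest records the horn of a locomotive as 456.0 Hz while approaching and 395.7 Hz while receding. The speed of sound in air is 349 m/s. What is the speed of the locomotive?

24.7 m/s

f₁/f₂ = (v + v_s)/(v − v_s), so v_s = v · (f₁ − f₂)/(f₁ + f₂).
v_s = 349 × (456.0 − 395.7)/(456.0 + 395.7) = 349 × 60.3/851.7 ≈ 24.7 m/s.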